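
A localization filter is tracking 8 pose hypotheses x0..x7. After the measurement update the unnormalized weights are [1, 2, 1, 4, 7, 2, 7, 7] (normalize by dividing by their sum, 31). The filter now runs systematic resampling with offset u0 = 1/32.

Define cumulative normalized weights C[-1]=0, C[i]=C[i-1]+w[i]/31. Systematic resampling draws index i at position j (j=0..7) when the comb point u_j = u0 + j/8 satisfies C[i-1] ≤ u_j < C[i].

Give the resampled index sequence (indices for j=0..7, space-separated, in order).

0 3 4 4 5 6 7 7

C = [1/31, 3/31, 4/31, 8/31, 15/31, 17/31, 24/31, 1]
j=0: u_0=1/32 ∈ [0, 1/31) → index 0
j=1: u_1=5/32 ∈ [4/31, 8/31) → index 3
j=2: u_2=9/32 ∈ [8/31, 15/31) → index 4
j=3: u_3=13/32 ∈ [8/31, 15/31) → index 4
j=4: u_4=17/32 ∈ [15/31, 17/31) → index 5
j=5: u_5=21/32 ∈ [17/31, 24/31) → index 6
j=6: u_6=25/32 ∈ [24/31, 1) → index 7
j=7: u_7=29/32 ∈ [24/31, 1) → index 7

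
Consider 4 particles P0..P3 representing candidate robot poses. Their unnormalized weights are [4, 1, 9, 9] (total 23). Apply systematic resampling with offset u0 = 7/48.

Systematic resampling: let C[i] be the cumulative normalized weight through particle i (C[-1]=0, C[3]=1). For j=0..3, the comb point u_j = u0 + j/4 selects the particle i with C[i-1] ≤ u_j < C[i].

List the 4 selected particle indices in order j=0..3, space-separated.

0 2 3 3

C = [4/23, 5/23, 14/23, 1]
j=0: u_0=7/48 ∈ [0, 4/23) → index 0
j=1: u_1=19/48 ∈ [5/23, 14/23) → index 2
j=2: u_2=31/48 ∈ [14/23, 1) → index 3
j=3: u_3=43/48 ∈ [14/23, 1) → index 3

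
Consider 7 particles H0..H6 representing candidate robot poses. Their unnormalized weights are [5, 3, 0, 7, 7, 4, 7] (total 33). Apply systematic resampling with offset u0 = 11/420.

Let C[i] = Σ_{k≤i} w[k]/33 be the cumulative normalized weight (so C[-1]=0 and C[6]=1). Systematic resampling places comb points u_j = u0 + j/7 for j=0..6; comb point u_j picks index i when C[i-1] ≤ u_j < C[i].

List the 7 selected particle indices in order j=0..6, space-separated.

C = [5/33, 8/33, 8/33, 5/11, 2/3, 26/33, 1]
j=0: u_0=11/420 ∈ [0, 5/33) → index 0
j=1: u_1=71/420 ∈ [5/33, 8/33) → index 1
j=2: u_2=131/420 ∈ [8/33, 5/11) → index 3
j=3: u_3=191/420 ∈ [5/11, 2/3) → index 4
j=4: u_4=251/420 ∈ [5/11, 2/3) → index 4
j=5: u_5=311/420 ∈ [2/3, 26/33) → index 5
j=6: u_6=53/60 ∈ [26/33, 1) → index 6

0 1 3 4 4 5 6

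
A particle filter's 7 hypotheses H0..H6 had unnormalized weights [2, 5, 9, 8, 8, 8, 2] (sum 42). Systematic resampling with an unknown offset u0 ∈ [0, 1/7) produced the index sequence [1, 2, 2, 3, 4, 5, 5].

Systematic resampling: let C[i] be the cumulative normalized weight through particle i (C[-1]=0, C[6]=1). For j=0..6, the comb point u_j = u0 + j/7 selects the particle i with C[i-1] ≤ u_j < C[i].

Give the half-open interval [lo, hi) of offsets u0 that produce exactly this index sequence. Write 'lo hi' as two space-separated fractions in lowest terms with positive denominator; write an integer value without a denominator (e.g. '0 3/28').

1/21 2/21

C = [1/21, 1/6, 8/21, 4/7, 16/21, 20/21, 1]
j=0 picked index 1: u0 ∈ [1/21, 1/6)
j=1 picked index 2: u0 ∈ [1/42, 5/21)
j=2 picked index 2: u0 ∈ [-5/42, 2/21)
j=3 picked index 3: u0 ∈ [-1/21, 1/7)
j=4 picked index 4: u0 ∈ [0, 4/21)
j=5 picked index 5: u0 ∈ [1/21, 5/21)
j=6 picked index 5: u0 ∈ [-2/21, 2/21)
intersection: [1/21, 2/21)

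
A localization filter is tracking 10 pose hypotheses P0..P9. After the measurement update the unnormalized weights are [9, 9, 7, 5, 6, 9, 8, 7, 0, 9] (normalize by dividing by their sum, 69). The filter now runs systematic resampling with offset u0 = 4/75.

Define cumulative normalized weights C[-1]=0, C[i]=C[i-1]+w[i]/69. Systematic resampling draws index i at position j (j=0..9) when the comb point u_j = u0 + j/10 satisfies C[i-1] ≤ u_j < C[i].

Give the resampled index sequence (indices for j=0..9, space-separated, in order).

C = [3/23, 6/23, 25/69, 10/23, 12/23, 15/23, 53/69, 20/23, 20/23, 1]
j=0: u_0=4/75 ∈ [0, 3/23) → index 0
j=1: u_1=23/150 ∈ [3/23, 6/23) → index 1
j=2: u_2=19/75 ∈ [3/23, 6/23) → index 1
j=3: u_3=53/150 ∈ [6/23, 25/69) → index 2
j=4: u_4=34/75 ∈ [10/23, 12/23) → index 4
j=5: u_5=83/150 ∈ [12/23, 15/23) → index 5
j=6: u_6=49/75 ∈ [15/23, 53/69) → index 6
j=7: u_7=113/150 ∈ [15/23, 53/69) → index 6
j=8: u_8=64/75 ∈ [53/69, 20/23) → index 7
j=9: u_9=143/150 ∈ [20/23, 1) → index 9

0 1 1 2 4 5 6 6 7 9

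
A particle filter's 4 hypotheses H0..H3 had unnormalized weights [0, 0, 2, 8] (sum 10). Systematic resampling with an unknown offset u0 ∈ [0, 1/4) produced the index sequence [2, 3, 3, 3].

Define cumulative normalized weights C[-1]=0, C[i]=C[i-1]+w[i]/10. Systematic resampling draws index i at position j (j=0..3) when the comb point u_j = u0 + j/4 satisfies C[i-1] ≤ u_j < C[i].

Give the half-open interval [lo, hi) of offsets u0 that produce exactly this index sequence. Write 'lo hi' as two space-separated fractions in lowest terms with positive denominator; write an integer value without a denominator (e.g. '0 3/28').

C = [0, 0, 1/5, 1]
j=0 picked index 2: u0 ∈ [0, 1/5)
j=1 picked index 3: u0 ∈ [-1/20, 3/4)
j=2 picked index 3: u0 ∈ [-3/10, 1/2)
j=3 picked index 3: u0 ∈ [-11/20, 1/4)
intersection: [0, 1/5)

0 1/5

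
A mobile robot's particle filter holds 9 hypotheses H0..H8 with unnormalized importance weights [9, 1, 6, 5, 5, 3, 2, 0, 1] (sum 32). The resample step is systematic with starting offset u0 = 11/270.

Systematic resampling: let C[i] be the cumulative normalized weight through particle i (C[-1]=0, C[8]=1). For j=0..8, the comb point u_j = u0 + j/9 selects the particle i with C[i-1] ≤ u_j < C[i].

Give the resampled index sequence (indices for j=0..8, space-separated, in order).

C = [9/32, 5/16, 1/2, 21/32, 13/16, 29/32, 31/32, 31/32, 1]
j=0: u_0=11/270 ∈ [0, 9/32) → index 0
j=1: u_1=41/270 ∈ [0, 9/32) → index 0
j=2: u_2=71/270 ∈ [0, 9/32) → index 0
j=3: u_3=101/270 ∈ [5/16, 1/2) → index 2
j=4: u_4=131/270 ∈ [5/16, 1/2) → index 2
j=5: u_5=161/270 ∈ [1/2, 21/32) → index 3
j=6: u_6=191/270 ∈ [21/32, 13/16) → index 4
j=7: u_7=221/270 ∈ [13/16, 29/32) → index 5
j=8: u_8=251/270 ∈ [29/32, 31/32) → index 6

0 0 0 2 2 3 4 5 6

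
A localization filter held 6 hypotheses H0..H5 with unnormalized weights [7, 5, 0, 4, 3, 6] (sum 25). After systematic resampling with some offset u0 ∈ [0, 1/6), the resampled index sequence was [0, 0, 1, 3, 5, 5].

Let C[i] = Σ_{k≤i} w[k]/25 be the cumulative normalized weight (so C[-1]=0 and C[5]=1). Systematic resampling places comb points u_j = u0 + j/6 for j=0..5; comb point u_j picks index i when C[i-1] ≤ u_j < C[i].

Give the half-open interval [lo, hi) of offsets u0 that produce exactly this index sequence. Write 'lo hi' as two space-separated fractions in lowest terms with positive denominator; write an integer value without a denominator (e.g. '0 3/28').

C = [7/25, 12/25, 12/25, 16/25, 19/25, 1]
j=0 picked index 0: u0 ∈ [0, 7/25)
j=1 picked index 0: u0 ∈ [-1/6, 17/150)
j=2 picked index 1: u0 ∈ [-4/75, 11/75)
j=3 picked index 3: u0 ∈ [-1/50, 7/50)
j=4 picked index 5: u0 ∈ [7/75, 1/3)
j=5 picked index 5: u0 ∈ [-11/150, 1/6)
intersection: [7/75, 17/150)

7/75 17/150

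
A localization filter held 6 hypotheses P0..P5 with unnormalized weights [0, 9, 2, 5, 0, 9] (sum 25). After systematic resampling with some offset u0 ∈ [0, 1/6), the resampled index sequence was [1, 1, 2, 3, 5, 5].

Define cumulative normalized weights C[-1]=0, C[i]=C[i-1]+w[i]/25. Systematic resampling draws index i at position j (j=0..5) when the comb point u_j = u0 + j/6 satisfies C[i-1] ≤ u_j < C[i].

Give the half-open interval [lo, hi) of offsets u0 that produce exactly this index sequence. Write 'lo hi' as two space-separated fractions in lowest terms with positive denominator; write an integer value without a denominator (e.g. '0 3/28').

C = [0, 9/25, 11/25, 16/25, 16/25, 1]
j=0 picked index 1: u0 ∈ [0, 9/25)
j=1 picked index 1: u0 ∈ [-1/6, 29/150)
j=2 picked index 2: u0 ∈ [2/75, 8/75)
j=3 picked index 3: u0 ∈ [-3/50, 7/50)
j=4 picked index 5: u0 ∈ [-2/75, 1/3)
j=5 picked index 5: u0 ∈ [-29/150, 1/6)
intersection: [2/75, 8/75)

2/75 8/75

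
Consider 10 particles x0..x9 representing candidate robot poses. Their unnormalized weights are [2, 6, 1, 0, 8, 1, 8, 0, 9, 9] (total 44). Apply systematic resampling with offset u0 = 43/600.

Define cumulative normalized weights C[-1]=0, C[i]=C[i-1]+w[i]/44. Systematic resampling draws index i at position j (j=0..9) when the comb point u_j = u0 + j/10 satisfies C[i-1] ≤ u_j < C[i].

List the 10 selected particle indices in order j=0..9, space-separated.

1 1 4 4 6 6 8 8 9 9

C = [1/22, 2/11, 9/44, 9/44, 17/44, 9/22, 13/22, 13/22, 35/44, 1]
j=0: u_0=43/600 ∈ [1/22, 2/11) → index 1
j=1: u_1=103/600 ∈ [1/22, 2/11) → index 1
j=2: u_2=163/600 ∈ [9/44, 17/44) → index 4
j=3: u_3=223/600 ∈ [9/44, 17/44) → index 4
j=4: u_4=283/600 ∈ [9/22, 13/22) → index 6
j=5: u_5=343/600 ∈ [9/22, 13/22) → index 6
j=6: u_6=403/600 ∈ [13/22, 35/44) → index 8
j=7: u_7=463/600 ∈ [13/22, 35/44) → index 8
j=8: u_8=523/600 ∈ [35/44, 1) → index 9
j=9: u_9=583/600 ∈ [35/44, 1) → index 9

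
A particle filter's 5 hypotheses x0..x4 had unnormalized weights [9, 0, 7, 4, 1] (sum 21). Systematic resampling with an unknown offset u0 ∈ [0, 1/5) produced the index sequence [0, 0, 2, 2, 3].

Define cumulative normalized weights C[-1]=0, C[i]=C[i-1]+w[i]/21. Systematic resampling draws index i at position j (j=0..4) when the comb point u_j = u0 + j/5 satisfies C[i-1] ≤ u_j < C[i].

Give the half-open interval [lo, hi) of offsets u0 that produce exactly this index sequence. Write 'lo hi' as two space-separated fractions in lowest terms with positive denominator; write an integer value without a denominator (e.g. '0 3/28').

C = [3/7, 3/7, 16/21, 20/21, 1]
j=0 picked index 0: u0 ∈ [0, 3/7)
j=1 picked index 0: u0 ∈ [-1/5, 8/35)
j=2 picked index 2: u0 ∈ [1/35, 38/105)
j=3 picked index 2: u0 ∈ [-6/35, 17/105)
j=4 picked index 3: u0 ∈ [-4/105, 16/105)
intersection: [1/35, 16/105)

1/35 16/105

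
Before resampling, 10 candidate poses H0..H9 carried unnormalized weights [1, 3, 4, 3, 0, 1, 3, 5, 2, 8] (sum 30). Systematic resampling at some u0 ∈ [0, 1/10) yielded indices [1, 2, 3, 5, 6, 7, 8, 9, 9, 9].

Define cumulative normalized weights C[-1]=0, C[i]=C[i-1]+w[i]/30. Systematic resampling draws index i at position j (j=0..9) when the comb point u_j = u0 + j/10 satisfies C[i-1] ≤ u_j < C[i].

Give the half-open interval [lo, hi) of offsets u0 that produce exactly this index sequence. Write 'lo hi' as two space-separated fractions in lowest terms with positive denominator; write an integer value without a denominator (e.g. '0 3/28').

1/15 1/10

C = [1/30, 2/15, 4/15, 11/30, 11/30, 2/5, 1/2, 2/3, 11/15, 1]
j=0 picked index 1: u0 ∈ [1/30, 2/15)
j=1 picked index 2: u0 ∈ [1/30, 1/6)
j=2 picked index 3: u0 ∈ [1/15, 1/6)
j=3 picked index 5: u0 ∈ [1/15, 1/10)
j=4 picked index 6: u0 ∈ [0, 1/10)
j=5 picked index 7: u0 ∈ [0, 1/6)
j=6 picked index 8: u0 ∈ [1/15, 2/15)
j=7 picked index 9: u0 ∈ [1/30, 3/10)
j=8 picked index 9: u0 ∈ [-1/15, 1/5)
j=9 picked index 9: u0 ∈ [-1/6, 1/10)
intersection: [1/15, 1/10)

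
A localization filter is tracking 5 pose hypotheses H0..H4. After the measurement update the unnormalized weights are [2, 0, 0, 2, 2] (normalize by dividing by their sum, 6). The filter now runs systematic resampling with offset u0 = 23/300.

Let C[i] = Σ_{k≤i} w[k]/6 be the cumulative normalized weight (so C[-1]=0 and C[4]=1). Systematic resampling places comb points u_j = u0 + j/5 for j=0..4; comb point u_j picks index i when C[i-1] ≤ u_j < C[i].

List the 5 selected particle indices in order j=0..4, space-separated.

C = [1/3, 1/3, 1/3, 2/3, 1]
j=0: u_0=23/300 ∈ [0, 1/3) → index 0
j=1: u_1=83/300 ∈ [0, 1/3) → index 0
j=2: u_2=143/300 ∈ [1/3, 2/3) → index 3
j=3: u_3=203/300 ∈ [2/3, 1) → index 4
j=4: u_4=263/300 ∈ [2/3, 1) → index 4

0 0 3 4 4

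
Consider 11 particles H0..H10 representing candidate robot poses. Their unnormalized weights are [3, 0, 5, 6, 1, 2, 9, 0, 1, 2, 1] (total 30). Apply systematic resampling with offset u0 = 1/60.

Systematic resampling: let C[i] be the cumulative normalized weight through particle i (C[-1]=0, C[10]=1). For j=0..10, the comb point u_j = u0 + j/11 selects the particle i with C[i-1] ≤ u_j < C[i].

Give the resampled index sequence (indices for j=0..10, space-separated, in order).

0 2 2 3 3 4 5 6 6 6 9

C = [1/10, 1/10, 4/15, 7/15, 1/2, 17/30, 13/15, 13/15, 9/10, 29/30, 1]
j=0: u_0=1/60 ∈ [0, 1/10) → index 0
j=1: u_1=71/660 ∈ [1/10, 4/15) → index 2
j=2: u_2=131/660 ∈ [1/10, 4/15) → index 2
j=3: u_3=191/660 ∈ [4/15, 7/15) → index 3
j=4: u_4=251/660 ∈ [4/15, 7/15) → index 3
j=5: u_5=311/660 ∈ [7/15, 1/2) → index 4
j=6: u_6=371/660 ∈ [1/2, 17/30) → index 5
j=7: u_7=431/660 ∈ [17/30, 13/15) → index 6
j=8: u_8=491/660 ∈ [17/30, 13/15) → index 6
j=9: u_9=551/660 ∈ [17/30, 13/15) → index 6
j=10: u_10=611/660 ∈ [9/10, 29/30) → index 9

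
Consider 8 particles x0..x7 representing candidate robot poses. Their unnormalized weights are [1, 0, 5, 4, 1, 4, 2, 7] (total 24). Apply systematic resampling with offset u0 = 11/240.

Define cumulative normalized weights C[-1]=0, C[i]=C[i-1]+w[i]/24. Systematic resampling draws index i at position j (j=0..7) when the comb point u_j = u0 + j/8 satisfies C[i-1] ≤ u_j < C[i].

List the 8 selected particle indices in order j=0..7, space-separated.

C = [1/24, 1/24, 1/4, 5/12, 11/24, 5/8, 17/24, 1]
j=0: u_0=11/240 ∈ [1/24, 1/4) → index 2
j=1: u_1=41/240 ∈ [1/24, 1/4) → index 2
j=2: u_2=71/240 ∈ [1/4, 5/12) → index 3
j=3: u_3=101/240 ∈ [5/12, 11/24) → index 4
j=4: u_4=131/240 ∈ [11/24, 5/8) → index 5
j=5: u_5=161/240 ∈ [5/8, 17/24) → index 6
j=6: u_6=191/240 ∈ [17/24, 1) → index 7
j=7: u_7=221/240 ∈ [17/24, 1) → index 7

2 2 3 4 5 6 7 7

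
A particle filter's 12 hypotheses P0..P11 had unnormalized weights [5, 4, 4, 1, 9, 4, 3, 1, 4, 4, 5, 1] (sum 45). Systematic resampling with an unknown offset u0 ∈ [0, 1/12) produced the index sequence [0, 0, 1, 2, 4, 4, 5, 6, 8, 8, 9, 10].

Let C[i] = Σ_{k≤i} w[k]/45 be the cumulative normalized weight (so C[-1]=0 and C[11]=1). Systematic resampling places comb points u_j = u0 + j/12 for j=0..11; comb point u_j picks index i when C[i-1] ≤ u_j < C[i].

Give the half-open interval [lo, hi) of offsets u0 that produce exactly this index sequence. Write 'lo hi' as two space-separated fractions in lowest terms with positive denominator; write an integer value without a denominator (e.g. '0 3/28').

C = [1/9, 1/5, 13/45, 14/45, 23/45, 3/5, 2/3, 31/45, 7/9, 13/15, 44/45, 1]
j=0 picked index 0: u0 ∈ [0, 1/9)
j=1 picked index 0: u0 ∈ [-1/12, 1/36)
j=2 picked index 1: u0 ∈ [-1/18, 1/30)
j=3 picked index 2: u0 ∈ [-1/20, 7/180)
j=4 picked index 4: u0 ∈ [-1/45, 8/45)
j=5 picked index 4: u0 ∈ [-19/180, 17/180)
j=6 picked index 5: u0 ∈ [1/90, 1/10)
j=7 picked index 6: u0 ∈ [1/60, 1/12)
j=8 picked index 8: u0 ∈ [1/45, 1/9)
j=9 picked index 8: u0 ∈ [-11/180, 1/36)
j=10 picked index 9: u0 ∈ [-1/18, 1/30)
j=11 picked index 10: u0 ∈ [-1/20, 11/180)
intersection: [1/45, 1/36)

1/45 1/36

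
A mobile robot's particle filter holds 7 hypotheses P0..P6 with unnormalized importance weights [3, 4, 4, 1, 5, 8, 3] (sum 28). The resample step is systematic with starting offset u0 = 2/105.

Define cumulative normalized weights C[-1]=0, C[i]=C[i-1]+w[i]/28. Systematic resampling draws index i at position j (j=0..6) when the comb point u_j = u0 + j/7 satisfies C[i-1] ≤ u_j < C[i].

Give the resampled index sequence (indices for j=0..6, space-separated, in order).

C = [3/28, 1/4, 11/28, 3/7, 17/28, 25/28, 1]
j=0: u_0=2/105 ∈ [0, 3/28) → index 0
j=1: u_1=17/105 ∈ [3/28, 1/4) → index 1
j=2: u_2=32/105 ∈ [1/4, 11/28) → index 2
j=3: u_3=47/105 ∈ [3/7, 17/28) → index 4
j=4: u_4=62/105 ∈ [3/7, 17/28) → index 4
j=5: u_5=11/15 ∈ [17/28, 25/28) → index 5
j=6: u_6=92/105 ∈ [17/28, 25/28) → index 5

0 1 2 4 4 5 5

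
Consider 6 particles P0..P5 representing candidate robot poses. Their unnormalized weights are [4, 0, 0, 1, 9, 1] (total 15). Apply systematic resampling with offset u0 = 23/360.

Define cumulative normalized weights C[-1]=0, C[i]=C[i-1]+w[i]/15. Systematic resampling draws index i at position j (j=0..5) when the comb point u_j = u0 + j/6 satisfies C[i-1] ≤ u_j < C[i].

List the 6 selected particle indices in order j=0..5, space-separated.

0 0 4 4 4 4

C = [4/15, 4/15, 4/15, 1/3, 14/15, 1]
j=0: u_0=23/360 ∈ [0, 4/15) → index 0
j=1: u_1=83/360 ∈ [0, 4/15) → index 0
j=2: u_2=143/360 ∈ [1/3, 14/15) → index 4
j=3: u_3=203/360 ∈ [1/3, 14/15) → index 4
j=4: u_4=263/360 ∈ [1/3, 14/15) → index 4
j=5: u_5=323/360 ∈ [1/3, 14/15) → index 4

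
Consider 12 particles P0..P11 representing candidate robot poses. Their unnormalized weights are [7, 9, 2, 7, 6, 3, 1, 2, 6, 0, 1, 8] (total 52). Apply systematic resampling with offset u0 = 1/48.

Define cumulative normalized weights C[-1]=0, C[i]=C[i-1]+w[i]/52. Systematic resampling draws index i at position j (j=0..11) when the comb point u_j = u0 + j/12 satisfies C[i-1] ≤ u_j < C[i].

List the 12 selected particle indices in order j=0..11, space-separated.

C = [7/52, 4/13, 9/26, 25/52, 31/52, 17/26, 35/52, 37/52, 43/52, 43/52, 11/13, 1]
j=0: u_0=1/48 ∈ [0, 7/52) → index 0
j=1: u_1=5/48 ∈ [0, 7/52) → index 0
j=2: u_2=3/16 ∈ [7/52, 4/13) → index 1
j=3: u_3=13/48 ∈ [7/52, 4/13) → index 1
j=4: u_4=17/48 ∈ [9/26, 25/52) → index 3
j=5: u_5=7/16 ∈ [9/26, 25/52) → index 3
j=6: u_6=25/48 ∈ [25/52, 31/52) → index 4
j=7: u_7=29/48 ∈ [31/52, 17/26) → index 5
j=8: u_8=11/16 ∈ [35/52, 37/52) → index 7
j=9: u_9=37/48 ∈ [37/52, 43/52) → index 8
j=10: u_10=41/48 ∈ [11/13, 1) → index 11
j=11: u_11=15/16 ∈ [11/13, 1) → index 11

0 0 1 1 3 3 4 5 7 8 11 11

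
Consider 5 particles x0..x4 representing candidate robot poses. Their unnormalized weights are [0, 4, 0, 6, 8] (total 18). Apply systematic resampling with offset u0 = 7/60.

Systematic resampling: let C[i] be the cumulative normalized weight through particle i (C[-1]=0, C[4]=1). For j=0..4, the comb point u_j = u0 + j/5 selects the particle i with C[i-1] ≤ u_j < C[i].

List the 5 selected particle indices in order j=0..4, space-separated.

C = [0, 2/9, 2/9, 5/9, 1]
j=0: u_0=7/60 ∈ [0, 2/9) → index 1
j=1: u_1=19/60 ∈ [2/9, 5/9) → index 3
j=2: u_2=31/60 ∈ [2/9, 5/9) → index 3
j=3: u_3=43/60 ∈ [5/9, 1) → index 4
j=4: u_4=11/12 ∈ [5/9, 1) → index 4

1 3 3 4 4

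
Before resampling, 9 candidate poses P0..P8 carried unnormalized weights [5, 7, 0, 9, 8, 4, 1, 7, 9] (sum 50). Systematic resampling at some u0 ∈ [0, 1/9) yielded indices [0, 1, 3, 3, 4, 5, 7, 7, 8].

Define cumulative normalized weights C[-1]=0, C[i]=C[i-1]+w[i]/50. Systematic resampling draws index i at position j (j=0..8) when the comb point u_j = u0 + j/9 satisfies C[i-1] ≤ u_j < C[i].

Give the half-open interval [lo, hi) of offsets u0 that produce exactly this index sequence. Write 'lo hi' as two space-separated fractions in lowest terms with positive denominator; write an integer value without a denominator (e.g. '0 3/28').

C = [1/10, 6/25, 6/25, 21/50, 29/50, 33/50, 17/25, 41/50, 1]
j=0 picked index 0: u0 ∈ [0, 1/10)
j=1 picked index 1: u0 ∈ [-1/90, 29/225)
j=2 picked index 3: u0 ∈ [4/225, 89/450)
j=3 picked index 3: u0 ∈ [-7/75, 13/150)
j=4 picked index 4: u0 ∈ [-11/450, 61/450)
j=5 picked index 5: u0 ∈ [11/450, 47/450)
j=6 picked index 7: u0 ∈ [1/75, 23/150)
j=7 picked index 7: u0 ∈ [-22/225, 19/450)
j=8 picked index 8: u0 ∈ [-31/450, 1/9)
intersection: [11/450, 19/450)

11/450 19/450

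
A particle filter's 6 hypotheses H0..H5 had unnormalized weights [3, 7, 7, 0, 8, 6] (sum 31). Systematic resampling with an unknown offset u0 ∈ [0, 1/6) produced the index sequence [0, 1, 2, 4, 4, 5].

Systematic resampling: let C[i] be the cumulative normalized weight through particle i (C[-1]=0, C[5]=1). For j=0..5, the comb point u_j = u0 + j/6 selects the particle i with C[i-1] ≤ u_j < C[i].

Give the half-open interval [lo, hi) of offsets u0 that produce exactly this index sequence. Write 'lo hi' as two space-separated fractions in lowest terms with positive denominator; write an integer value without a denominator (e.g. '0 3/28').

C = [3/31, 10/31, 17/31, 17/31, 25/31, 1]
j=0 picked index 0: u0 ∈ [0, 3/31)
j=1 picked index 1: u0 ∈ [-13/186, 29/186)
j=2 picked index 2: u0 ∈ [-1/93, 20/93)
j=3 picked index 4: u0 ∈ [3/62, 19/62)
j=4 picked index 4: u0 ∈ [-11/93, 13/93)
j=5 picked index 5: u0 ∈ [-5/186, 1/6)
intersection: [3/62, 3/31)

3/62 3/31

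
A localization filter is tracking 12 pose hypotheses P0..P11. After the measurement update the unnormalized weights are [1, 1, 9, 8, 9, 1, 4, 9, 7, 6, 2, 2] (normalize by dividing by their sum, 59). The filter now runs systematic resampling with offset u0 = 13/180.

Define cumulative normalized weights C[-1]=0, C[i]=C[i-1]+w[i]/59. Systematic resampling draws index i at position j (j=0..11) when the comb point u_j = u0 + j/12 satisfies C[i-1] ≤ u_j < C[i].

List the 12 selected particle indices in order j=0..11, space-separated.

2 2 3 4 4 5 7 7 8 8 9 11

C = [1/59, 2/59, 11/59, 19/59, 28/59, 29/59, 33/59, 42/59, 49/59, 55/59, 57/59, 1]
j=0: u_0=13/180 ∈ [2/59, 11/59) → index 2
j=1: u_1=7/45 ∈ [2/59, 11/59) → index 2
j=2: u_2=43/180 ∈ [11/59, 19/59) → index 3
j=3: u_3=29/90 ∈ [19/59, 28/59) → index 4
j=4: u_4=73/180 ∈ [19/59, 28/59) → index 4
j=5: u_5=22/45 ∈ [28/59, 29/59) → index 5
j=6: u_6=103/180 ∈ [33/59, 42/59) → index 7
j=7: u_7=59/90 ∈ [33/59, 42/59) → index 7
j=8: u_8=133/180 ∈ [42/59, 49/59) → index 8
j=9: u_9=37/45 ∈ [42/59, 49/59) → index 8
j=10: u_10=163/180 ∈ [49/59, 55/59) → index 9
j=11: u_11=89/90 ∈ [57/59, 1) → index 11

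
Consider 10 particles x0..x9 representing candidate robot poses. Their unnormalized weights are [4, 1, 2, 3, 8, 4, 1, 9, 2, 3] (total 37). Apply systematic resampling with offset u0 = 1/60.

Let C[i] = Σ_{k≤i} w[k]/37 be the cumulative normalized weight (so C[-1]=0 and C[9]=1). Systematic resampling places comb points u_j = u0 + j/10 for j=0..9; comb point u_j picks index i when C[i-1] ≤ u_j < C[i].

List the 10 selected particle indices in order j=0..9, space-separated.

C = [4/37, 5/37, 7/37, 10/37, 18/37, 22/37, 23/37, 32/37, 34/37, 1]
j=0: u_0=1/60 ∈ [0, 4/37) → index 0
j=1: u_1=7/60 ∈ [4/37, 5/37) → index 1
j=2: u_2=13/60 ∈ [7/37, 10/37) → index 3
j=3: u_3=19/60 ∈ [10/37, 18/37) → index 4
j=4: u_4=5/12 ∈ [10/37, 18/37) → index 4
j=5: u_5=31/60 ∈ [18/37, 22/37) → index 5
j=6: u_6=37/60 ∈ [22/37, 23/37) → index 6
j=7: u_7=43/60 ∈ [23/37, 32/37) → index 7
j=8: u_8=49/60 ∈ [23/37, 32/37) → index 7
j=9: u_9=11/12 ∈ [32/37, 34/37) → index 8

0 1 3 4 4 5 6 7 7 8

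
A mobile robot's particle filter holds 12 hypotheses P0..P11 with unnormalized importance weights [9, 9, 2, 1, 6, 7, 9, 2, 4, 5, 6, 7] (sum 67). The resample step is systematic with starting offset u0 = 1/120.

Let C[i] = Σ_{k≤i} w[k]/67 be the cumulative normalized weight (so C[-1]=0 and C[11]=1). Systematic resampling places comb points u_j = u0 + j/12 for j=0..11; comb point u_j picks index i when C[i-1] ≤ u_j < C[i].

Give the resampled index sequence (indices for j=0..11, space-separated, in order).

C = [9/67, 18/67, 20/67, 21/67, 27/67, 34/67, 43/67, 45/67, 49/67, 54/67, 60/67, 1]
j=0: u_0=1/120 ∈ [0, 9/67) → index 0
j=1: u_1=11/120 ∈ [0, 9/67) → index 0
j=2: u_2=7/40 ∈ [9/67, 18/67) → index 1
j=3: u_3=31/120 ∈ [9/67, 18/67) → index 1
j=4: u_4=41/120 ∈ [21/67, 27/67) → index 4
j=5: u_5=17/40 ∈ [27/67, 34/67) → index 5
j=6: u_6=61/120 ∈ [34/67, 43/67) → index 6
j=7: u_7=71/120 ∈ [34/67, 43/67) → index 6
j=8: u_8=27/40 ∈ [45/67, 49/67) → index 8
j=9: u_9=91/120 ∈ [49/67, 54/67) → index 9
j=10: u_10=101/120 ∈ [54/67, 60/67) → index 10
j=11: u_11=37/40 ∈ [60/67, 1) → index 11

0 0 1 1 4 5 6 6 8 9 10 11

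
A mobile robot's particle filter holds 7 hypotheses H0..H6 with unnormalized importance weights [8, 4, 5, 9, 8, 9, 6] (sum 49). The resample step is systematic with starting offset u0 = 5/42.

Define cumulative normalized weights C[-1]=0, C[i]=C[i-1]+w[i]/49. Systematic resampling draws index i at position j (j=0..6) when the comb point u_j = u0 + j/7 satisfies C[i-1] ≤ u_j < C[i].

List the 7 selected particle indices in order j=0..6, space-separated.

0 2 3 4 4 5 6

C = [8/49, 12/49, 17/49, 26/49, 34/49, 43/49, 1]
j=0: u_0=5/42 ∈ [0, 8/49) → index 0
j=1: u_1=11/42 ∈ [12/49, 17/49) → index 2
j=2: u_2=17/42 ∈ [17/49, 26/49) → index 3
j=3: u_3=23/42 ∈ [26/49, 34/49) → index 4
j=4: u_4=29/42 ∈ [26/49, 34/49) → index 4
j=5: u_5=5/6 ∈ [34/49, 43/49) → index 5
j=6: u_6=41/42 ∈ [43/49, 1) → index 6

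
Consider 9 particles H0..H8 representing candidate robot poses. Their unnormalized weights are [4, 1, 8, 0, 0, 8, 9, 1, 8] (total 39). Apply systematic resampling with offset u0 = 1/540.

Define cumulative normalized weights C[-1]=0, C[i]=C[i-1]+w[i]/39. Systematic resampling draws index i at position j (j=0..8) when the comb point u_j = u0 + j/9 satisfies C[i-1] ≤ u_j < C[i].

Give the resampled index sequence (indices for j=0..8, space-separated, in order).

0 1 2 5 5 6 6 7 8

C = [4/39, 5/39, 1/3, 1/3, 1/3, 7/13, 10/13, 31/39, 1]
j=0: u_0=1/540 ∈ [0, 4/39) → index 0
j=1: u_1=61/540 ∈ [4/39, 5/39) → index 1
j=2: u_2=121/540 ∈ [5/39, 1/3) → index 2
j=3: u_3=181/540 ∈ [1/3, 7/13) → index 5
j=4: u_4=241/540 ∈ [1/3, 7/13) → index 5
j=5: u_5=301/540 ∈ [7/13, 10/13) → index 6
j=6: u_6=361/540 ∈ [7/13, 10/13) → index 6
j=7: u_7=421/540 ∈ [10/13, 31/39) → index 7
j=8: u_8=481/540 ∈ [31/39, 1) → index 8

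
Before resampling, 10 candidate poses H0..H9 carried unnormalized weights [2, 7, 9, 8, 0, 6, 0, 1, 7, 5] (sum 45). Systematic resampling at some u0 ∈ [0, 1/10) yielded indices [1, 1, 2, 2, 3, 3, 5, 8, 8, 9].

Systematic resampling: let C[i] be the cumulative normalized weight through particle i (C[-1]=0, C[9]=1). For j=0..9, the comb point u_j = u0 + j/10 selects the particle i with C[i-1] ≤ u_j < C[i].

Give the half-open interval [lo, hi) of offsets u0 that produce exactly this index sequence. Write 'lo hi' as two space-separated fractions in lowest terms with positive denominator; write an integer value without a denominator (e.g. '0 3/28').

2/45 7/90

C = [2/45, 1/5, 2/5, 26/45, 26/45, 32/45, 32/45, 11/15, 8/9, 1]
j=0 picked index 1: u0 ∈ [2/45, 1/5)
j=1 picked index 1: u0 ∈ [-1/18, 1/10)
j=2 picked index 2: u0 ∈ [0, 1/5)
j=3 picked index 2: u0 ∈ [-1/10, 1/10)
j=4 picked index 3: u0 ∈ [0, 8/45)
j=5 picked index 3: u0 ∈ [-1/10, 7/90)
j=6 picked index 5: u0 ∈ [-1/45, 1/9)
j=7 picked index 8: u0 ∈ [1/30, 17/90)
j=8 picked index 8: u0 ∈ [-1/15, 4/45)
j=9 picked index 9: u0 ∈ [-1/90, 1/10)
intersection: [2/45, 7/90)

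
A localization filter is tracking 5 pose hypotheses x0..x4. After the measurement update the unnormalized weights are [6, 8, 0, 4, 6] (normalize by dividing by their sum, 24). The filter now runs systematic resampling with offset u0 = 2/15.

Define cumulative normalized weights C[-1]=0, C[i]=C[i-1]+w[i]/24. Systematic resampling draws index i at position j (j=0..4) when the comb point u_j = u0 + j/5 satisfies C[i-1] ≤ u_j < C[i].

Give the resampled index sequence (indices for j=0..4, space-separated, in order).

0 1 1 3 4

C = [1/4, 7/12, 7/12, 3/4, 1]
j=0: u_0=2/15 ∈ [0, 1/4) → index 0
j=1: u_1=1/3 ∈ [1/4, 7/12) → index 1
j=2: u_2=8/15 ∈ [1/4, 7/12) → index 1
j=3: u_3=11/15 ∈ [7/12, 3/4) → index 3
j=4: u_4=14/15 ∈ [3/4, 1) → index 4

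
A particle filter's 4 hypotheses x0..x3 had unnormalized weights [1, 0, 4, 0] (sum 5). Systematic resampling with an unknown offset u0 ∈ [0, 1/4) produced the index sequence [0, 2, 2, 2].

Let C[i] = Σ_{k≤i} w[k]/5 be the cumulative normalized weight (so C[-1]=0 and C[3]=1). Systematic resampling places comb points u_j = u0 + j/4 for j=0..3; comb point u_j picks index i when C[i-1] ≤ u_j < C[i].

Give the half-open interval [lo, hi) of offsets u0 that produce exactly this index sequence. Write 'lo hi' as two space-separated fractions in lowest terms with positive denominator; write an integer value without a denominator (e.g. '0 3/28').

C = [1/5, 1/5, 1, 1]
j=0 picked index 0: u0 ∈ [0, 1/5)
j=1 picked index 2: u0 ∈ [-1/20, 3/4)
j=2 picked index 2: u0 ∈ [-3/10, 1/2)
j=3 picked index 2: u0 ∈ [-11/20, 1/4)
intersection: [0, 1/5)

0 1/5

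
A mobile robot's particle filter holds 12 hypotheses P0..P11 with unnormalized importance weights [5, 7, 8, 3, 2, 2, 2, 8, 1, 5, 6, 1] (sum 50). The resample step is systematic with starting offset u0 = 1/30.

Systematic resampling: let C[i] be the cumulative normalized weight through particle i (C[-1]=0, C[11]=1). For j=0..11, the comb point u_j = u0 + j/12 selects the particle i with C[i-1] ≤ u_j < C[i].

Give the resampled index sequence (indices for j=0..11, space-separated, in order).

0 1 1 2 2 3 5 7 7 9 10 10

C = [1/10, 6/25, 2/5, 23/50, 1/2, 27/50, 29/50, 37/50, 19/25, 43/50, 49/50, 1]
j=0: u_0=1/30 ∈ [0, 1/10) → index 0
j=1: u_1=7/60 ∈ [1/10, 6/25) → index 1
j=2: u_2=1/5 ∈ [1/10, 6/25) → index 1
j=3: u_3=17/60 ∈ [6/25, 2/5) → index 2
j=4: u_4=11/30 ∈ [6/25, 2/5) → index 2
j=5: u_5=9/20 ∈ [2/5, 23/50) → index 3
j=6: u_6=8/15 ∈ [1/2, 27/50) → index 5
j=7: u_7=37/60 ∈ [29/50, 37/50) → index 7
j=8: u_8=7/10 ∈ [29/50, 37/50) → index 7
j=9: u_9=47/60 ∈ [19/25, 43/50) → index 9
j=10: u_10=13/15 ∈ [43/50, 49/50) → index 10
j=11: u_11=19/20 ∈ [43/50, 49/50) → index 10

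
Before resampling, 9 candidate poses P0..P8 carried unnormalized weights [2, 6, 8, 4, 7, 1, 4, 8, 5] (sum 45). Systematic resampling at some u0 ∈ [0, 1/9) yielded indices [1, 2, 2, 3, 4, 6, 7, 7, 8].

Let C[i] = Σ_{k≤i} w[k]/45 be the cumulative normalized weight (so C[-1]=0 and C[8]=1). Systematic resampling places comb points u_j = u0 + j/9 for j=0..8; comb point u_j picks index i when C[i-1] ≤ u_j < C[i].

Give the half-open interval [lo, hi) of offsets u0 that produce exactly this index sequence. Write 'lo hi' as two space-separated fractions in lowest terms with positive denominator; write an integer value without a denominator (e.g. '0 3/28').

1/15 1/9

C = [2/45, 8/45, 16/45, 4/9, 3/5, 28/45, 32/45, 8/9, 1]
j=0 picked index 1: u0 ∈ [2/45, 8/45)
j=1 picked index 2: u0 ∈ [1/15, 11/45)
j=2 picked index 2: u0 ∈ [-2/45, 2/15)
j=3 picked index 3: u0 ∈ [1/45, 1/9)
j=4 picked index 4: u0 ∈ [0, 7/45)
j=5 picked index 6: u0 ∈ [1/15, 7/45)
j=6 picked index 7: u0 ∈ [2/45, 2/9)
j=7 picked index 7: u0 ∈ [-1/15, 1/9)
j=8 picked index 8: u0 ∈ [0, 1/9)
intersection: [1/15, 1/9)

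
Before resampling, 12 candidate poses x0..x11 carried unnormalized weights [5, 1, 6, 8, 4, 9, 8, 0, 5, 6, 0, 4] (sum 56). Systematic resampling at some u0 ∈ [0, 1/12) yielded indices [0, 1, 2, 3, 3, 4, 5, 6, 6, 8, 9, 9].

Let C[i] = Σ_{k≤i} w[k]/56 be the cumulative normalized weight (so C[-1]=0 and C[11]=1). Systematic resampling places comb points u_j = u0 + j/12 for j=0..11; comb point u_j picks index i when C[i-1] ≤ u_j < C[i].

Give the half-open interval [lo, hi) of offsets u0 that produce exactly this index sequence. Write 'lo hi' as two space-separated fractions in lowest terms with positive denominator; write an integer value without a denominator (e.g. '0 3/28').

C = [5/56, 3/28, 3/14, 5/14, 3/7, 33/56, 41/56, 41/56, 23/28, 13/14, 13/14, 1]
j=0 picked index 0: u0 ∈ [0, 5/56)
j=1 picked index 1: u0 ∈ [1/168, 1/42)
j=2 picked index 2: u0 ∈ [-5/84, 1/21)
j=3 picked index 3: u0 ∈ [-1/28, 3/28)
j=4 picked index 3: u0 ∈ [-5/42, 1/42)
j=5 picked index 4: u0 ∈ [-5/84, 1/84)
j=6 picked index 5: u0 ∈ [-1/14, 5/56)
j=7 picked index 6: u0 ∈ [1/168, 25/168)
j=8 picked index 6: u0 ∈ [-13/168, 11/168)
j=9 picked index 8: u0 ∈ [-1/56, 1/14)
j=10 picked index 9: u0 ∈ [-1/84, 2/21)
j=11 picked index 9: u0 ∈ [-2/21, 1/84)
intersection: [1/168, 1/84)

1/168 1/84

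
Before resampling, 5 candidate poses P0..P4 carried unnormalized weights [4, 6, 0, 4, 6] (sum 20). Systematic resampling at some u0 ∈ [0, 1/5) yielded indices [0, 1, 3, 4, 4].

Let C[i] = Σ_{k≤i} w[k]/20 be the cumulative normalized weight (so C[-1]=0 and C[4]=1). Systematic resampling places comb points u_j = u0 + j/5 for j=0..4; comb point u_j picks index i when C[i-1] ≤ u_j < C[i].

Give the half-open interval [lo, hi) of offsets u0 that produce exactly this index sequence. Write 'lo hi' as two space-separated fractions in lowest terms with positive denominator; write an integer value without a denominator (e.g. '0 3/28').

C = [1/5, 1/2, 1/2, 7/10, 1]
j=0 picked index 0: u0 ∈ [0, 1/5)
j=1 picked index 1: u0 ∈ [0, 3/10)
j=2 picked index 3: u0 ∈ [1/10, 3/10)
j=3 picked index 4: u0 ∈ [1/10, 2/5)
j=4 picked index 4: u0 ∈ [-1/10, 1/5)
intersection: [1/10, 1/5)

1/10 1/5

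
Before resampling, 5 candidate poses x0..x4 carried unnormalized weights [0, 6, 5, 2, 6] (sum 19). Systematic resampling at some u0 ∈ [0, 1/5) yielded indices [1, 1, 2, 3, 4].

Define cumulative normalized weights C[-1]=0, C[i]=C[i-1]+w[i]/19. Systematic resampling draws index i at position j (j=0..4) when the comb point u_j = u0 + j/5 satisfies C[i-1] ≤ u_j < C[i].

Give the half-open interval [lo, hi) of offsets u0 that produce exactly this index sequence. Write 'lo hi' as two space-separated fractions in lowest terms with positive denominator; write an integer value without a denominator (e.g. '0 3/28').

0 8/95

C = [0, 6/19, 11/19, 13/19, 1]
j=0 picked index 1: u0 ∈ [0, 6/19)
j=1 picked index 1: u0 ∈ [-1/5, 11/95)
j=2 picked index 2: u0 ∈ [-8/95, 17/95)
j=3 picked index 3: u0 ∈ [-2/95, 8/95)
j=4 picked index 4: u0 ∈ [-11/95, 1/5)
intersection: [0, 8/95)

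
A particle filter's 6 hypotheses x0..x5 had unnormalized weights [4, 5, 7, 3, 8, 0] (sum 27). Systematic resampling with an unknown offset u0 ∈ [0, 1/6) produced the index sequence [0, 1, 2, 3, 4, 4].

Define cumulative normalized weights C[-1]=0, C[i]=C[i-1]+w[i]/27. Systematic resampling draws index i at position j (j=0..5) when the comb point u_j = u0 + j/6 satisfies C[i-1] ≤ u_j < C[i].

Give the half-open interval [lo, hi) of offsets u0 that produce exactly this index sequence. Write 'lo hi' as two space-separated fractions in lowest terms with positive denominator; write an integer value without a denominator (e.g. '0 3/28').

C = [4/27, 1/3, 16/27, 19/27, 1, 1]
j=0 picked index 0: u0 ∈ [0, 4/27)
j=1 picked index 1: u0 ∈ [-1/54, 1/6)
j=2 picked index 2: u0 ∈ [0, 7/27)
j=3 picked index 3: u0 ∈ [5/54, 11/54)
j=4 picked index 4: u0 ∈ [1/27, 1/3)
j=5 picked index 4: u0 ∈ [-7/54, 1/6)
intersection: [5/54, 4/27)

5/54 4/27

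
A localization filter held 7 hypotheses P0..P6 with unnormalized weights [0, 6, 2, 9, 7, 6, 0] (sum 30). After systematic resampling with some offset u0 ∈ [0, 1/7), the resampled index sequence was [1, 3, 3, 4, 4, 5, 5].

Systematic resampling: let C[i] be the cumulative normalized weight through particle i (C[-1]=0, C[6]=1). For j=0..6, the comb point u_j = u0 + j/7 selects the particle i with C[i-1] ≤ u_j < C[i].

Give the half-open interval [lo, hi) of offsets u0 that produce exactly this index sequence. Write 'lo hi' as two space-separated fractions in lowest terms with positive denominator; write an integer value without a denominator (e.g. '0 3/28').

C = [0, 1/5, 4/15, 17/30, 4/5, 1, 1]
j=0 picked index 1: u0 ∈ [0, 1/5)
j=1 picked index 3: u0 ∈ [13/105, 89/210)
j=2 picked index 3: u0 ∈ [-2/105, 59/210)
j=3 picked index 4: u0 ∈ [29/210, 13/35)
j=4 picked index 4: u0 ∈ [-1/210, 8/35)
j=5 picked index 5: u0 ∈ [3/35, 2/7)
j=6 picked index 5: u0 ∈ [-2/35, 1/7)
intersection: [29/210, 1/7)

29/210 1/7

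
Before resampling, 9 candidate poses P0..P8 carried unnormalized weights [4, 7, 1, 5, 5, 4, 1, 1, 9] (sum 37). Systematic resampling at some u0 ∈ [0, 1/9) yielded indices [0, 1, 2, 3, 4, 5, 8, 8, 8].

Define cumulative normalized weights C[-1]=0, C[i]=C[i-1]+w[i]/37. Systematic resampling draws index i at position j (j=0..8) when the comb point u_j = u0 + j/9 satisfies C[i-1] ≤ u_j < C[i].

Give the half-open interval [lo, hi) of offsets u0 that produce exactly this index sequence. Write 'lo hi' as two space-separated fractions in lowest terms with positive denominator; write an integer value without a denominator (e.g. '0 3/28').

10/111 34/333

C = [4/37, 11/37, 12/37, 17/37, 22/37, 26/37, 27/37, 28/37, 1]
j=0 picked index 0: u0 ∈ [0, 4/37)
j=1 picked index 1: u0 ∈ [-1/333, 62/333)
j=2 picked index 2: u0 ∈ [25/333, 34/333)
j=3 picked index 3: u0 ∈ [-1/111, 14/111)
j=4 picked index 4: u0 ∈ [5/333, 50/333)
j=5 picked index 5: u0 ∈ [13/333, 49/333)
j=6 picked index 8: u0 ∈ [10/111, 1/3)
j=7 picked index 8: u0 ∈ [-7/333, 2/9)
j=8 picked index 8: u0 ∈ [-44/333, 1/9)
intersection: [10/111, 34/333)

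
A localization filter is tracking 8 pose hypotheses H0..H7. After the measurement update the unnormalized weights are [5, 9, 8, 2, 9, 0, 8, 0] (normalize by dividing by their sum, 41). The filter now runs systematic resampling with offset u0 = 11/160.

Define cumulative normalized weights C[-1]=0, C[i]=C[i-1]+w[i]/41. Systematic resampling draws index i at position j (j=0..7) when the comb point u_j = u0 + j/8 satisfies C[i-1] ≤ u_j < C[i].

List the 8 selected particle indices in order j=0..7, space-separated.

0 1 1 2 3 4 6 6

C = [5/41, 14/41, 22/41, 24/41, 33/41, 33/41, 1, 1]
j=0: u_0=11/160 ∈ [0, 5/41) → index 0
j=1: u_1=31/160 ∈ [5/41, 14/41) → index 1
j=2: u_2=51/160 ∈ [5/41, 14/41) → index 1
j=3: u_3=71/160 ∈ [14/41, 22/41) → index 2
j=4: u_4=91/160 ∈ [22/41, 24/41) → index 3
j=5: u_5=111/160 ∈ [24/41, 33/41) → index 4
j=6: u_6=131/160 ∈ [33/41, 1) → index 6
j=7: u_7=151/160 ∈ [33/41, 1) → index 6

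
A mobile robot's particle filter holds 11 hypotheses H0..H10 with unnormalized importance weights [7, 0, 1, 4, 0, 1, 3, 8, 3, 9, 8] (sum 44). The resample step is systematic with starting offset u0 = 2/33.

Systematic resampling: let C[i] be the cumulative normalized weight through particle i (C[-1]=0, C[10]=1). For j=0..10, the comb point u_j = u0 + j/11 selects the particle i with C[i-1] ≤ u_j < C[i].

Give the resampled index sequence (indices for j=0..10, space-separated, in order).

C = [7/44, 7/44, 2/11, 3/11, 3/11, 13/44, 4/11, 6/11, 27/44, 9/11, 1]
j=0: u_0=2/33 ∈ [0, 7/44) → index 0
j=1: u_1=5/33 ∈ [0, 7/44) → index 0
j=2: u_2=8/33 ∈ [2/11, 3/11) → index 3
j=3: u_3=1/3 ∈ [13/44, 4/11) → index 6
j=4: u_4=14/33 ∈ [4/11, 6/11) → index 7
j=5: u_5=17/33 ∈ [4/11, 6/11) → index 7
j=6: u_6=20/33 ∈ [6/11, 27/44) → index 8
j=7: u_7=23/33 ∈ [27/44, 9/11) → index 9
j=8: u_8=26/33 ∈ [27/44, 9/11) → index 9
j=9: u_9=29/33 ∈ [9/11, 1) → index 10
j=10: u_10=32/33 ∈ [9/11, 1) → index 10

0 0 3 6 7 7 8 9 9 10 10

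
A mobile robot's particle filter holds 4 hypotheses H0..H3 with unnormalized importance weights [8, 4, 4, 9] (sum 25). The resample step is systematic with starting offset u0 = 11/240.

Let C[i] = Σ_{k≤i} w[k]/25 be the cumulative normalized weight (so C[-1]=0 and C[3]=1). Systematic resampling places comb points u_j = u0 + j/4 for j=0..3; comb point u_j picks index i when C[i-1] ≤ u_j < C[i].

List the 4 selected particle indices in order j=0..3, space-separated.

C = [8/25, 12/25, 16/25, 1]
j=0: u_0=11/240 ∈ [0, 8/25) → index 0
j=1: u_1=71/240 ∈ [0, 8/25) → index 0
j=2: u_2=131/240 ∈ [12/25, 16/25) → index 2
j=3: u_3=191/240 ∈ [16/25, 1) → index 3

0 0 2 3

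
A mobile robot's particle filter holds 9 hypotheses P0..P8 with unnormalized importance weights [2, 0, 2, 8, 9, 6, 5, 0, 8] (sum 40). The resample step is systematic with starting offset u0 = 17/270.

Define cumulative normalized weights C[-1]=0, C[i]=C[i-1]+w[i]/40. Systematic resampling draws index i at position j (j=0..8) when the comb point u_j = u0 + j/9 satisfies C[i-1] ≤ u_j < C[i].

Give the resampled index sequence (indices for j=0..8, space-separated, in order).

2 3 3 4 4 5 6 8 8

C = [1/20, 1/20, 1/10, 3/10, 21/40, 27/40, 4/5, 4/5, 1]
j=0: u_0=17/270 ∈ [1/20, 1/10) → index 2
j=1: u_1=47/270 ∈ [1/10, 3/10) → index 3
j=2: u_2=77/270 ∈ [1/10, 3/10) → index 3
j=3: u_3=107/270 ∈ [3/10, 21/40) → index 4
j=4: u_4=137/270 ∈ [3/10, 21/40) → index 4
j=5: u_5=167/270 ∈ [21/40, 27/40) → index 5
j=6: u_6=197/270 ∈ [27/40, 4/5) → index 6
j=7: u_7=227/270 ∈ [4/5, 1) → index 8
j=8: u_8=257/270 ∈ [4/5, 1) → index 8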